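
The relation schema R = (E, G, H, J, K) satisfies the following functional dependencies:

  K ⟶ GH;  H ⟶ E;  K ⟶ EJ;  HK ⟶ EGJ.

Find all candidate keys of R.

{K}⁺: K→GH adds G, H; H→E adds E; K→EJ adds J → {E, G, H, J, K}.
No other minimal superkey exists.

K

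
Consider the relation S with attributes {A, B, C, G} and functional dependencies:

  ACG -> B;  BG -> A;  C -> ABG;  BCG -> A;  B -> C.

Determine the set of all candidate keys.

{B}; {C}

{B}⁺: B→C adds C; C→ABG adds A, G → {A, B, C, G}.
{C}⁺: C→ABG adds A, B, G → {A, B, C, G}.
Any other superkey contains one of these as a subset, so there are no further candidate keys.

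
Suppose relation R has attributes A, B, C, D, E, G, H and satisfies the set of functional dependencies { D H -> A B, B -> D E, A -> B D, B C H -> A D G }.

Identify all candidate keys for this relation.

Attributes C, H never appear on any right-hand side, so every candidate key must contain {C, H}.
{C, H}⁺ = {C, H}, which is not all of the schema, so we must add further attributes.
{A, C, H}⁺: A→BD adds B, D; BCH→ADG adds G; B→DE adds E → {A, B, C, D, E, G, H}.
{B, C, H}⁺: B→DE adds D, E; BCH→ADG adds A, G → {A, B, C, D, E, G, H}.
{C, D, H}⁺: DH→AB adds A, B; B→DE adds E; BCH→ADG adds G → {A, B, C, D, E, G, H}.

(A, C, H), (B, C, H), (C, D, H)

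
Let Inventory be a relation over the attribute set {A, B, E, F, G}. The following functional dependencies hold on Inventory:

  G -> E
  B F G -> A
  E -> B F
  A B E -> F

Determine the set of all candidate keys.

(G)

Attribute G never appears on the right-hand side of any dependency, so G must belong to every candidate key.
{G}⁺ = {A, B, E, F, G}, which is all of the schema, so {G} is the only candidate key.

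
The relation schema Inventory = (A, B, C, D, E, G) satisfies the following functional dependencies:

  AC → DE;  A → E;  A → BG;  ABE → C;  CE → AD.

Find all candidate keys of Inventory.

{A}⁺: A→E adds E; A→BG adds B, G; ABE→C adds C; CE→AD adds D → {A, B, C, D, E, G}.
{C, E}⁺: CE→AD adds A, D; A→BG adds B, G → {A, B, C, D, E, G}.
Any other superkey contains one of these as a subset, so there are no further candidate keys.

{A}, {C, E}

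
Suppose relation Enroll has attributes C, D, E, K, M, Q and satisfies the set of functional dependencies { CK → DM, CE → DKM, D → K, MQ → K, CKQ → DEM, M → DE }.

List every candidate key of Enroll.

{C, D, Q}⁺: D→K adds K; CKQ→DEM adds E, M → {C, D, E, K, M, Q}. Minimal: {D, Q}⁺ = {D, K, Q}; {C, Q}⁺ = {C, Q}; {C, D}⁺ = {C, D, E, K, M} — none reach the full schema.
{C, E, Q}⁺: CE→DKM adds D, K, M → {C, D, E, K, M, Q}. Minimal: {E, Q}⁺ = {E, Q}; {C, Q}⁺ = {C, Q}; {C, E}⁺ = {C, D, E, K, M} — none reach the full schema.
{C, K, Q}⁺: CK→DM adds D, M; CKQ→DEM adds E → {C, D, E, K, M, Q}. Minimal: {K, Q}⁺ = {K, Q}; {C, Q}⁺ = {C, Q}; {C, K}⁺ = {C, D, E, K, M} — none reach the full schema.
{C, M, Q}⁺: MQ→K adds K; CKQ→DEM adds D, E → {C, D, E, K, M, Q}. Minimal: {M, Q}⁺ = {D, E, K, M, Q}; {C, Q}⁺ = {C, Q}; {C, M}⁺ = {C, D, E, K, M} — none reach the full schema.
Any other superkey contains one of these as a subset, so there are no further candidate keys.

{C, D, Q}, {C, E, Q}, {C, K, Q}, {C, M, Q}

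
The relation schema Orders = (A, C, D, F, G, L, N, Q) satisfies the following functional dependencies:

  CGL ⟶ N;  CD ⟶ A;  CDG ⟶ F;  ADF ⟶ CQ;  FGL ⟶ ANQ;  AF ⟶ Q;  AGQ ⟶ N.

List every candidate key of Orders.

(C, D, G, L), (D, F, G, L)

Attributes D, G, L never appear on any right-hand side, so every candidate key must contain {D, G, L}.
{D, G, L}⁺ = {D, G, L}, which is not all of the schema, so we must add further attributes.
{C, D, G, L}⁺: CGL→N adds N; CD→A adds A; CDG→F adds F; ADF→CQ adds Q → {A, C, D, F, G, L, N, Q}. Minimal: {D, G, L}⁺ = {D, G, L}; {C, G, L}⁺ = {C, G, L, N}; {C, D, L}⁺ = {A, C, D, L}; … — none reach the full schema.
{D, F, G, L}⁺: FGL→ANQ adds A, N, Q; ADF→CQ adds C → {A, C, D, F, G, L, N, Q}. Minimal: {F, G, L}⁺ = {A, F, G, L, N, Q}; {D, G, L}⁺ = {D, G, L}; {D, F, L}⁺ = {D, F, L}; … — none reach the full schema.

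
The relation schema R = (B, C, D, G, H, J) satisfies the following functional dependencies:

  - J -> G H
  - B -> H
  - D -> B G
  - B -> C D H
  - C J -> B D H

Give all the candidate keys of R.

Attribute J never appears on the right-hand side of any dependency, so J must belong to every candidate key.
{J}⁺ = {G, H, J}, which is not all of the schema, so we must add further attributes.
{B, J}⁺: J→GH adds G, H; B→CDH adds C, D → {B, C, D, G, H, J}. Minimal: {J}⁺ = {G, H, J}; {B}⁺ = {B, C, D, G, H} — none reach the full schema.
{C, J}⁺: J→GH adds G, H; CJ→BDH adds B, D → {B, C, D, G, H, J}. Minimal: {J}⁺ = {G, H, J}; {C}⁺ = {C} — none reach the full schema.
{D, J}⁺: J→GH adds G, H; D→BG adds B; B→CDH adds C → {B, C, D, G, H, J}. Minimal: {J}⁺ = {G, H, J}; {D}⁺ = {B, C, D, G, H} — none reach the full schema.

{B, J}, {C, J}, {D, J}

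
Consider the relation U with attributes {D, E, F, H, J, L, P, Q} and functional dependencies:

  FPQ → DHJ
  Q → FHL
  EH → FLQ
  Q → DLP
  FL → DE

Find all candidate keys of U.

{Q}; {E, H}; {F, H, L}

{Q}⁺: Q→FHL adds F, H, L; Q→DLP adds D, P; FL→DE adds E; FPQ→DHJ adds J → {D, E, F, H, J, L, P, Q}.
{E, H}⁺: EH→FLQ adds F, L, Q; Q→DLP adds D, P; FPQ→DHJ adds J → {D, E, F, H, J, L, P, Q}.
{F, H, L}⁺: FL→DE adds D, E; EH→FLQ adds Q; Q→DLP adds P; FPQ→DHJ adds J → {D, E, F, H, J, L, P, Q}.
Any other superkey contains one of these as a subset, so there are no further candidate keys.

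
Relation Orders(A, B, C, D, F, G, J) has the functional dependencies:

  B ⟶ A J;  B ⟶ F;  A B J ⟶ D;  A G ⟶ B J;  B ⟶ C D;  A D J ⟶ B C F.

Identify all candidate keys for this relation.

Attribute G never appears on the right-hand side of any dependency, so G must belong to every candidate key.
{G}⁺ = {G}, which is not all of the schema, so we must add further attributes.
{A, G}⁺: AG→BJ adds B, J; B→CD adds C, D; ADJ→BCF adds F → {A, B, C, D, F, G, J}. Minimal: {G}⁺ = {G}; {A}⁺ = {A} — none reach the full schema.
{B, G}⁺: B→AJ adds A, J; B→F adds F; ABJ→D adds D; B→CD adds C → {A, B, C, D, F, G, J}. Minimal: {G}⁺ = {G}; {B}⁺ = {A, B, C, D, F, J} — none reach the full schema.

{A, G}, {B, G}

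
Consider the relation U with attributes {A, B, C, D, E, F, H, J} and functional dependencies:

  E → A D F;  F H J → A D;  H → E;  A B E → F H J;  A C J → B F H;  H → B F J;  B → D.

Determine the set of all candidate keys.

CH, ACJ, BCE, CEJ

Attribute C never appears on the right-hand side of any dependency, so C must belong to every candidate key.
{C}⁺ = {C}, which is not all of the schema, so we must add further attributes.
{C, H}⁺: H→E adds E; H→BFJ adds B, F, J; B→D adds D; E→ADF adds A → {A, B, C, D, E, F, H, J}. Minimal: {H}⁺ = {A, B, D, E, F, H, J}; {C}⁺ = {C} — none reach the full schema.
{A, C, J}⁺: ACJ→BFH adds B, F, H; B→D adds D; H→E adds E → {A, B, C, D, E, F, H, J}. Minimal: {C, J}⁺ = {C, J}; {A, J}⁺ = {A, J}; {A, C}⁺ = {A, C} — none reach the full schema.
{B, C, E}⁺: E→ADF adds A, D, F; ABE→FHJ adds H, J → {A, B, C, D, E, F, H, J}. Minimal: {C, E}⁺ = {A, C, D, E, F}; {B, E}⁺ = {A, B, D, E, F, H, J}; {B, C}⁺ = {B, C, D} — none reach the full schema.
{C, E, J}⁺: E→ADF adds A, D, F; ACJ→BFH adds B, H → {A, B, C, D, E, F, H, J}. Minimal: {E, J}⁺ = {A, D, E, F, J}; {C, J}⁺ = {C, J}; {C, E}⁺ = {A, C, D, E, F} — none reach the full schema.
Any other superkey contains one of these as a subset, so there are no further candidate keys.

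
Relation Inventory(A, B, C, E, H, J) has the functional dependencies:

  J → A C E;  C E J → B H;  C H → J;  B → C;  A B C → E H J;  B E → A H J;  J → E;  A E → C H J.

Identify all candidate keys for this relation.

{J}, {A, B}, {A, E}, {B, E}, {B, H}, {C, H}

{J}⁺: J→ACE adds A, C, E; CEJ→BH adds B, H → {A, B, C, E, H, J}.
{A, B}⁺: B→C adds C; ABC→EHJ adds E, H, J → {A, B, C, E, H, J}. Minimal: {B}⁺ = {B, C}; {A}⁺ = {A} — none reach the full schema.
{A, E}⁺: AE→CHJ adds C, H, J; CEJ→BH adds B → {A, B, C, E, H, J}. Minimal: {E}⁺ = {E}; {A}⁺ = {A} — none reach the full schema.
{B, E}⁺: B→C adds C; BE→AHJ adds A, H, J → {A, B, C, E, H, J}. Minimal: {E}⁺ = {E}; {B}⁺ = {B, C} — none reach the full schema.
{B, H}⁺: B→C adds C; CH→J adds J; J→E adds E; J→ACE adds A → {A, B, C, E, H, J}. Minimal: {H}⁺ = {H}; {B}⁺ = {B, C} — none reach the full schema.
{C, H}⁺: CH→J adds J; J→E adds E; J→ACE adds A; CEJ→BH adds B → {A, B, C, E, H, J}. Minimal: {H}⁺ = {H}; {C}⁺ = {C} — none reach the full schema.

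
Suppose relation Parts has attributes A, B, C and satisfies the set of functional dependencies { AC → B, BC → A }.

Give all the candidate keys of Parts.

(A, C); (B, C)

Attribute C never appears on the right-hand side of any dependency, so C must belong to every candidate key.
{C}⁺ = {C}, which is not all of the schema, so we must add further attributes.
{A, C}⁺: AC→B adds B → {A, B, C}. Minimal: {C}⁺ = {C}; {A}⁺ = {A} — none reach the full schema.
{B, C}⁺: BC→A adds A → {A, B, C}. Minimal: {C}⁺ = {C}; {B}⁺ = {B} — none reach the full schema.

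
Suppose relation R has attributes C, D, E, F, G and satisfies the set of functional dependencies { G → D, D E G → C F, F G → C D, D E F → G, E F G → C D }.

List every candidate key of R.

Attribute E never appears on the right-hand side of any dependency, so E must belong to every candidate key.
{E}⁺ = {E}, which is not all of the schema, so we must add further attributes.
{E, G}⁺: G→D adds D; DEG→CF adds C, F → {C, D, E, F, G}. Minimal: {G}⁺ = {D, G}; {E}⁺ = {E} — none reach the full schema.
{D, E, F}⁺: DEF→G adds G; EFG→CD adds C → {C, D, E, F, G}. Minimal: {E, F}⁺ = {E, F}; {D, F}⁺ = {D, F}; {D, E}⁺ = {D, E} — none reach the full schema.
Any other superkey contains one of these as a subset, so there are no further candidate keys.

(E, G); (D, E, F)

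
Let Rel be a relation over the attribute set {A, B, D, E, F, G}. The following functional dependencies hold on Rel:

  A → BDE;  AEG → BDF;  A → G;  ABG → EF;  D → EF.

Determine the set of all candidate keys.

Attribute A never appears on the right-hand side of any dependency, so A must belong to every candidate key.
{A}⁺ = {A, B, D, E, F, G}, which is all of the schema, so {A} is the only candidate key.

{A}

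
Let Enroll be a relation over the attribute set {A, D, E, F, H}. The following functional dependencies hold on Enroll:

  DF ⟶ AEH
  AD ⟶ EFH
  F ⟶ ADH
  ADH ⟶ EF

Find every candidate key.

{F}, {A, D}

{F}⁺: F→ADH adds A, D, H; ADH→EF adds E → {A, D, E, F, H}.
{A, D}⁺: AD→EFH adds E, F, H → {A, D, E, F, H}. Minimal: {D}⁺ = {D}; {A}⁺ = {A} — none reach the full schema.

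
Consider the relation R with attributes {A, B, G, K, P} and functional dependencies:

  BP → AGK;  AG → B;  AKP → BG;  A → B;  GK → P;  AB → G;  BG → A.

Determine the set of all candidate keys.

AK, AP, BP, BGK

{A, K}⁺: A→B adds B; AB→G adds G; GK→P adds P → {A, B, G, K, P}. Minimal: {K}⁺ = {K}; {A}⁺ = {A, B, G} — none reach the full schema.
{A, P}⁺: A→B adds B; AB→G adds G; BP→AGK adds K → {A, B, G, K, P}. Minimal: {P}⁺ = {P}; {A}⁺ = {A, B, G} — none reach the full schema.
{B, P}⁺: BP→AGK adds A, G, K → {A, B, G, K, P}. Minimal: {P}⁺ = {P}; {B}⁺ = {B} — none reach the full schema.
{B, G, K}⁺: GK→P adds P; BG→A adds A → {A, B, G, K, P}. Minimal: {G, K}⁺ = {G, K, P}; {B, K}⁺ = {B, K}; {B, G}⁺ = {A, B, G} — none reach the full schema.
Any other superkey contains one of these as a subset, so there are no further candidate keys.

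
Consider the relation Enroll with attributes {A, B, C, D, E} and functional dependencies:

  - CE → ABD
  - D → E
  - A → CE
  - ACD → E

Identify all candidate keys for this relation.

{A}⁺: A→CE adds C, E; CE→ABD adds B, D → {A, B, C, D, E}.
{C, D}⁺: D→E adds E; CE→ABD adds A, B → {A, B, C, D, E}. Minimal: {D}⁺ = {D, E}; {C}⁺ = {C} — none reach the full schema.
{C, E}⁺: CE→ABD adds A, B, D → {A, B, C, D, E}. Minimal: {E}⁺ = {E}; {C}⁺ = {C} — none reach the full schema.

{A}, {C, D}, {C, E}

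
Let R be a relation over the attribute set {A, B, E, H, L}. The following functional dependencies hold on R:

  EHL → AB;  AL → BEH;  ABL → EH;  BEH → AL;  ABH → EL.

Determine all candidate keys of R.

{A, L}⁺: AL→BEH adds B, E, H → {A, B, E, H, L}.
{A, B, H}⁺: ABH→EL adds E, L → {A, B, E, H, L}.
{B, E, H}⁺: BEH→AL adds A, L → {A, B, E, H, L}.
{E, H, L}⁺: EHL→AB adds A, B → {A, B, E, H, L}.

(A, L), (A, B, H), (B, E, H), (E, H, L)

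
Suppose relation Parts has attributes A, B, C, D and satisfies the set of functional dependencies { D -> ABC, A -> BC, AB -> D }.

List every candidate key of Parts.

{A}, {D}

{A}⁺: A→BC adds B, C; AB→D adds D → {A, B, C, D}.
{D}⁺: D→ABC adds A, B, C → {A, B, C, D}.
Any other superkey contains one of these as a subset, so there are no further candidate keys.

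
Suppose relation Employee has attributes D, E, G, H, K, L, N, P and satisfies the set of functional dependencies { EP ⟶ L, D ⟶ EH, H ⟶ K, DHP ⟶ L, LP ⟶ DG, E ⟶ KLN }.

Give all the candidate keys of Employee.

Attribute P never appears on the right-hand side of any dependency, so P must belong to every candidate key.
{P}⁺ = {P}, which is not all of the schema, so we must add further attributes.
{D, P}⁺: D→EH adds E, H; H→K adds K; DHP→L adds L; LP→DG adds G; E→KLN adds N → {D, E, G, H, K, L, N, P}. Minimal: {P}⁺ = {P}; {D}⁺ = {D, E, H, K, L, N} — none reach the full schema.
{E, P}⁺: EP→L adds L; LP→DG adds D, G; E→KLN adds K, N; D→EH adds H → {D, E, G, H, K, L, N, P}. Minimal: {P}⁺ = {P}; {E}⁺ = {E, K, L, N} — none reach the full schema.
{L, P}⁺: LP→DG adds D, G; D→EH adds E, H; H→K adds K; E→KLN adds N → {D, E, G, H, K, L, N, P}. Minimal: {P}⁺ = {P}; {L}⁺ = {L} — none reach the full schema.

{D, P}; {E, P}; {L, P}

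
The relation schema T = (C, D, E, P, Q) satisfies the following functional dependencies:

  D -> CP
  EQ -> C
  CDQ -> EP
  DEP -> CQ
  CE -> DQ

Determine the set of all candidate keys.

{C, E}⁺: CE→DQ adds D, Q; D→CP adds P → {C, D, E, P, Q}. Minimal: {E}⁺ = {E}; {C}⁺ = {C} — none reach the full schema.
{D, E}⁺: D→CP adds C, P; DEP→CQ adds Q → {C, D, E, P, Q}. Minimal: {E}⁺ = {E}; {D}⁺ = {C, D, P} — none reach the full schema.
{D, Q}⁺: D→CP adds C, P; CDQ→EP adds E → {C, D, E, P, Q}. Minimal: {Q}⁺ = {Q}; {D}⁺ = {C, D, P} — none reach the full schema.
{E, Q}⁺: EQ→C adds C; CE→DQ adds D; D→CP adds P → {C, D, E, P, Q}. Minimal: {Q}⁺ = {Q}; {E}⁺ = {E} — none reach the full schema.

{C, E}, {D, E}, {D, Q}, {E, Q}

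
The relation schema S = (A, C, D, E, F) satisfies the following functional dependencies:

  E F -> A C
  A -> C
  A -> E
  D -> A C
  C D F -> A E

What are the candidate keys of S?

Attributes D, F never appear on any right-hand side, so every candidate key must contain {D, F}.
{D, F}⁺ = {A, C, D, E, F}, which is all of the schema, so {D, F} is the only candidate key.

{D, F}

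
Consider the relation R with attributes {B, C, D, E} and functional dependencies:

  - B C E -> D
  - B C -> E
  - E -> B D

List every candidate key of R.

Attribute C never appears on the right-hand side of any dependency, so C must belong to every candidate key.
{C}⁺ = {C}, which is not all of the schema, so we must add further attributes.
{B, C}⁺: BC→E adds E; E→BD adds D → {B, C, D, E}. Minimal: {C}⁺ = {C}; {B}⁺ = {B} — none reach the full schema.
{C, E}⁺: E→BD adds B, D → {B, C, D, E}. Minimal: {E}⁺ = {B, D, E}; {C}⁺ = {C} — none reach the full schema.

(B, C), (C, E)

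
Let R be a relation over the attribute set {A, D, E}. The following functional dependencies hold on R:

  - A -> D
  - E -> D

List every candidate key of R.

Attributes A, E never appear on any right-hand side, so every candidate key must contain {A, E}.
{A, E}⁺ = {A, D, E}, which is all of the schema, so {A, E} is the only candidate key.

{A, E}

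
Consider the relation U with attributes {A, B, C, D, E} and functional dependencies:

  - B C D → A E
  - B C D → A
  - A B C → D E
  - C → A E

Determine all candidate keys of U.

{B, C}

Attributes B, C never appear on any right-hand side, so every candidate key must contain {B, C}.
{B, C}⁺ = {A, B, C, D, E}, which is all of the schema, so {B, C} is the only candidate key.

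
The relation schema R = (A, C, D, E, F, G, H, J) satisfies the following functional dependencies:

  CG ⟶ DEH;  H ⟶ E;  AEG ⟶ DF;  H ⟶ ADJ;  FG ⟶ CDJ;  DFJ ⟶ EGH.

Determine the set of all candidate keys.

{C, G}⁺: CG→DEH adds D, E, H; H→ADJ adds A, J; AEG→DF adds F → {A, C, D, E, F, G, H, J}. Minimal: {G}⁺ = {G}; {C}⁺ = {C} — none reach the full schema.
{F, G}⁺: FG→CDJ adds C, D, J; DFJ→EGH adds E, H; H→ADJ adds A → {A, C, D, E, F, G, H, J}. Minimal: {G}⁺ = {G}; {F}⁺ = {F} — none reach the full schema.
{F, H}⁺: H→E adds E; H→ADJ adds A, D, J; DFJ→EGH adds G; FG→CDJ adds C → {A, C, D, E, F, G, H, J}. Minimal: {H}⁺ = {A, D, E, H, J}; {F}⁺ = {F} — none reach the full schema.
{G, H}⁺: H→E adds E; H→ADJ adds A, D, J; AEG→DF adds F; FG→CDJ adds C → {A, C, D, E, F, G, H, J}. Minimal: {H}⁺ = {A, D, E, H, J}; {G}⁺ = {G} — none reach the full schema.
{A, E, G}⁺: AEG→DF adds D, F; FG→CDJ adds C, J; DFJ→EGH adds H → {A, C, D, E, F, G, H, J}. Minimal: {E, G}⁺ = {E, G}; {A, G}⁺ = {A, G}; {A, E}⁺ = {A, E} — none reach the full schema.
{D, F, J}⁺: DFJ→EGH adds E, G, H; H→ADJ adds A; FG→CDJ adds C → {A, C, D, E, F, G, H, J}. Minimal: {F, J}⁺ = {F, J}; {D, J}⁺ = {D, J}; {D, F}⁺ = {D, F} — none reach the full schema.

{C, G}; {F, G}; {F, H}; {G, H}; {A, E, G}; {D, F, J}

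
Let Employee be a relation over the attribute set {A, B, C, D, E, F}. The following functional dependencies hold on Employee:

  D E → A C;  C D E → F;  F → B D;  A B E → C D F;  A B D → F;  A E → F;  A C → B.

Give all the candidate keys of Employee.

Attribute E never appears on the right-hand side of any dependency, so E must belong to every candidate key.
{E}⁺ = {E}, which is not all of the schema, so we must add further attributes.
{A, E}⁺: AE→F adds F; F→BD adds B, D; ABE→CDF adds C → {A, B, C, D, E, F}. Minimal: {E}⁺ = {E}; {A}⁺ = {A} — none reach the full schema.
{D, E}⁺: DE→AC adds A, C; CDE→F adds F; F→BD adds B → {A, B, C, D, E, F}. Minimal: {E}⁺ = {E}; {D}⁺ = {D} — none reach the full schema.
{E, F}⁺: F→BD adds B, D; DE→AC adds A, C → {A, B, C, D, E, F}. Minimal: {F}⁺ = {B, D, F}; {E}⁺ = {E} — none reach the full schema.

AE, DE, EF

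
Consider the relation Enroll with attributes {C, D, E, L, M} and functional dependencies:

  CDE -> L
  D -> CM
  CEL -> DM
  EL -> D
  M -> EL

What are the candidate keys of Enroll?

{D}, {M}, {E, L}

{D}⁺: D→CM adds C, M; M→EL adds E, L → {C, D, E, L, M}.
{M}⁺: M→EL adds E, L; EL→D adds D; D→CM adds C → {C, D, E, L, M}.
{E, L}⁺: EL→D adds D; D→CM adds C, M → {C, D, E, L, M}.
Any other superkey contains one of these as a subset, so there are no further candidate keys.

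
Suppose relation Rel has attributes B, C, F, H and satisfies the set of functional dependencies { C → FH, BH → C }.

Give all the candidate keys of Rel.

{B, C}⁺: C→FH adds F, H → {B, C, F, H}. Minimal: {C}⁺ = {C, F, H}; {B}⁺ = {B} — none reach the full schema.
{B, H}⁺: BH→C adds C; C→FH adds F → {B, C, F, H}. Minimal: {H}⁺ = {H}; {B}⁺ = {B} — none reach the full schema.
Any other superkey contains one of these as a subset, so there are no further candidate keys.

BC; BH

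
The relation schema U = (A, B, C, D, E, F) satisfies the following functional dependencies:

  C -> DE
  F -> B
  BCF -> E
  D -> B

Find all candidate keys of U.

Attributes A, C, F never appear on any right-hand side, so every candidate key must contain {A, C, F}.
{A, C, F}⁺ = {A, B, C, D, E, F}, which is all of the schema, so {A, C, F} is the only candidate key.

{A, C, F}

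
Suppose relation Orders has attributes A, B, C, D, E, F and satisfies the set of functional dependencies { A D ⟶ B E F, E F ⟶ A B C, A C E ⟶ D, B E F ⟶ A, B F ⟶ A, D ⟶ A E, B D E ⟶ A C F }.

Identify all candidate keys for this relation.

{D}⁺: D→AE adds A, E; AD→BEF adds B, F; EF→ABC adds C → {A, B, C, D, E, F}.
{E, F}⁺: EF→ABC adds A, B, C; ACE→D adds D → {A, B, C, D, E, F}. Minimal: {F}⁺ = {F}; {E}⁺ = {E} — none reach the full schema.
{A, C, E}⁺: ACE→D adds D; AD→BEF adds B, F → {A, B, C, D, E, F}. Minimal: {C, E}⁺ = {C, E}; {A, E}⁺ = {A, E}; {A, C}⁺ = {A, C} — none reach the full schema.
Any other superkey contains one of these as a subset, so there are no further candidate keys.

D, EF, ACE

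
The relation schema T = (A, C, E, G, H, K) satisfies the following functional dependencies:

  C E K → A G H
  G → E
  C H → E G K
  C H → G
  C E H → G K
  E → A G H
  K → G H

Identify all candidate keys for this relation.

(C, E); (C, G); (C, H); (C, K)

{C, E}⁺: E→AGH adds A, G, H; CH→EGK adds K → {A, C, E, G, H, K}. Minimal: {E}⁺ = {A, E, G, H}; {C}⁺ = {C} — none reach the full schema.
{C, G}⁺: G→E adds E; E→AGH adds A, H; CH→EGK adds K → {A, C, E, G, H, K}. Minimal: {G}⁺ = {A, E, G, H}; {C}⁺ = {C} — none reach the full schema.
{C, H}⁺: CH→EGK adds E, G, K; E→AGH adds A → {A, C, E, G, H, K}. Minimal: {H}⁺ = {H}; {C}⁺ = {C} — none reach the full schema.
{C, K}⁺: K→GH adds G, H; G→E adds E; E→AGH adds A → {A, C, E, G, H, K}. Minimal: {K}⁺ = {A, E, G, H, K}; {C}⁺ = {C} — none reach the full schema.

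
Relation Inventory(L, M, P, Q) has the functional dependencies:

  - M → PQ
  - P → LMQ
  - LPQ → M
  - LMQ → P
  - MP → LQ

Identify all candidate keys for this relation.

{M}⁺: M→PQ adds P, Q; P→LMQ adds L → {L, M, P, Q}.
{P}⁺: P→LMQ adds L, M, Q → {L, M, P, Q}.
Any other superkey contains one of these as a subset, so there are no further candidate keys.

{M}, {P}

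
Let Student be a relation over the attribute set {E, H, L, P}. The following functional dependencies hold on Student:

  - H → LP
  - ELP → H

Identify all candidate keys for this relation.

EH, ELP

Attribute E never appears on the right-hand side of any dependency, so E must belong to every candidate key.
{E}⁺ = {E}, which is not all of the schema, so we must add further attributes.
{E, H}⁺: H→LP adds L, P → {E, H, L, P}. Minimal: {H}⁺ = {H, L, P}; {E}⁺ = {E} — none reach the full schema.
{E, L, P}⁺: ELP→H adds H → {E, H, L, P}. Minimal: {L, P}⁺ = {L, P}; {E, P}⁺ = {E, P}; {E, L}⁺ = {E, L} — none reach the full schema.
Any other superkey contains one of these as a subset, so there are no further candidate keys.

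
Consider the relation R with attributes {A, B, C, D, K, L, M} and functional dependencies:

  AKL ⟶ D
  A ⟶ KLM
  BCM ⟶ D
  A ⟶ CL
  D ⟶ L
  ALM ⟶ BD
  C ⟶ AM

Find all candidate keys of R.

A; C

{A}⁺: A→KLM adds K, L, M; A→CL adds C; ALM→BD adds B, D → {A, B, C, D, K, L, M}.
{C}⁺: C→AM adds A, M; A→KLM adds K, L; ALM→BD adds B, D → {A, B, C, D, K, L, M}.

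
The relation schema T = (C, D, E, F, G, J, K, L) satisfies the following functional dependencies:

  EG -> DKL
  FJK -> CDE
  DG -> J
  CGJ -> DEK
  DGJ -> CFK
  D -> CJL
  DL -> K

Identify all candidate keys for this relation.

(D, G); (E, G); (C, G, J); (F, G, J, K)

Attribute G never appears on the right-hand side of any dependency, so G must belong to every candidate key.
{G}⁺ = {G}, which is not all of the schema, so we must add further attributes.
{D, G}⁺: DG→J adds J; DGJ→CFK adds C, F, K; D→CJL adds L; FJK→CDE adds E → {C, D, E, F, G, J, K, L}.
{E, G}⁺: EG→DKL adds D, K, L; DG→J adds J; DGJ→CFK adds C, F → {C, D, E, F, G, J, K, L}.
{C, G, J}⁺: CGJ→DEK adds D, E, K; DGJ→CFK adds F; D→CJL adds L → {C, D, E, F, G, J, K, L}.
{F, G, J, K}⁺: FJK→CDE adds C, D, E; D→CJL adds L → {C, D, E, F, G, J, K, L}.
Any other superkey contains one of these as a subset, so there are no further candidate keys.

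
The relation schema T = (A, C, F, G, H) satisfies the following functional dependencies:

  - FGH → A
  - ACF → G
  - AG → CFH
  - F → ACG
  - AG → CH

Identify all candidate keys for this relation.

{F}; {A, G}

{F}⁺: F→ACG adds A, C, G; AG→CH adds H → {A, C, F, G, H}.
{A, G}⁺: AG→CFH adds C, F, H → {A, C, F, G, H}. Minimal: {G}⁺ = {G}; {A}⁺ = {A} — none reach the full schema.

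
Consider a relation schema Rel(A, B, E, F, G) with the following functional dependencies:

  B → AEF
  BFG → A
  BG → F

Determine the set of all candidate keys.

(B, G)

{B, G}⁺: B→AEF adds A, E, F → {A, B, E, F, G}. Minimal: {G}⁺ = {G}; {B}⁺ = {A, B, E, F} — none reach the full schema.
No other minimal superkey exists.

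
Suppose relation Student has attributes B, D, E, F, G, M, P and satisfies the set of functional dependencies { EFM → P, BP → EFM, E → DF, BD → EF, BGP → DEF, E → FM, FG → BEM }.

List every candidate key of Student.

{E, G}, {F, G}, {B, D, G}, {B, G, P}

Attribute G never appears on the right-hand side of any dependency, so G must belong to every candidate key.
{G}⁺ = {G}, which is not all of the schema, so we must add further attributes.
{E, G}⁺: E→DF adds D, F; E→FM adds M; FG→BEM adds B; EFM→P adds P → {B, D, E, F, G, M, P}. Minimal: {G}⁺ = {G}; {E}⁺ = {D, E, F, M, P} — none reach the full schema.
{F, G}⁺: FG→BEM adds B, E, M; EFM→P adds P; E→DF adds D → {B, D, E, F, G, M, P}. Minimal: {G}⁺ = {G}; {F}⁺ = {F} — none reach the full schema.
{B, D, G}⁺: BD→EF adds E, F; E→FM adds M; EFM→P adds P → {B, D, E, F, G, M, P}. Minimal: {D, G}⁺ = {D, G}; {B, G}⁺ = {B, G}; {B, D}⁺ = {B, D, E, F, M, P} — none reach the full schema.
{B, G, P}⁺: BP→EFM adds E, F, M; E→DF adds D → {B, D, E, F, G, M, P}. Minimal: {G, P}⁺ = {G, P}; {B, P}⁺ = {B, D, E, F, M, P}; {B, G}⁺ = {B, G} — none reach the full schema.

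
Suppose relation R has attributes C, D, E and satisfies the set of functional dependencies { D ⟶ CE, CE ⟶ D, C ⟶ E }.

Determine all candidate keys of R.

{C}⁺: C→E adds E; CE→D adds D → {C, D, E}.
{D}⁺: D→CE adds C, E → {C, D, E}.

{C}; {D}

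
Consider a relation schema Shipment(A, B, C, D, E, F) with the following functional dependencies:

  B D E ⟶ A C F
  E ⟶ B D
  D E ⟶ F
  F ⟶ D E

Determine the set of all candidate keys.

{E}, {F}

{E}⁺: E→BD adds B, D; DE→F adds F; BDE→ACF adds A, C → {A, B, C, D, E, F}.
{F}⁺: F→DE adds D, E; E→BD adds B; BDE→ACF adds A, C → {A, B, C, D, E, F}.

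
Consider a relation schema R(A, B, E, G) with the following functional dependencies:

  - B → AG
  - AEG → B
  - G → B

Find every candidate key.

(B, E), (E, G)

{B, E}⁺: B→AG adds A, G → {A, B, E, G}.
{E, G}⁺: G→B adds B; B→AG adds A → {A, B, E, G}.
Any other superkey contains one of these as a subset, so there are no further candidate keys.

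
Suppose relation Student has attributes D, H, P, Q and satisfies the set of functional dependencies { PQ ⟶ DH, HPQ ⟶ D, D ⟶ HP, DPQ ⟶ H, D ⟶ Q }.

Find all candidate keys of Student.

{D}, {P, Q}

{D}⁺: D→HP adds H, P; D→Q adds Q → {D, H, P, Q}.
{P, Q}⁺: PQ→DH adds D, H → {D, H, P, Q}. Minimal: {Q}⁺ = {Q}; {P}⁺ = {P} — none reach the full schema.
Any other superkey contains one of these as a subset, so there are no further candidate keys.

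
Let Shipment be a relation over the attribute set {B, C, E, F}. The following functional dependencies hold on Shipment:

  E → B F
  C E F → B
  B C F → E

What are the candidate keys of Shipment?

Attribute C never appears on the right-hand side of any dependency, so C must belong to every candidate key.
{C}⁺ = {C}, which is not all of the schema, so we must add further attributes.
{C, E}⁺: E→BF adds B, F → {B, C, E, F}.
{B, C, F}⁺: BCF→E adds E → {B, C, E, F}.

(C, E), (B, C, F)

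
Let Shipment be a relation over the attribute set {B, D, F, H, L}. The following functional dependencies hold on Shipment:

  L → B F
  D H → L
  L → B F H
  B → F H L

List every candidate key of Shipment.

Attribute D never appears on the right-hand side of any dependency, so D must belong to every candidate key.
{D}⁺ = {D}, which is not all of the schema, so we must add further attributes.
{B, D}⁺: B→FHL adds F, H, L → {B, D, F, H, L}. Minimal: {D}⁺ = {D}; {B}⁺ = {B, F, H, L} — none reach the full schema.
{D, H}⁺: DH→L adds L; L→BFH adds B, F → {B, D, F, H, L}. Minimal: {H}⁺ = {H}; {D}⁺ = {D} — none reach the full schema.
{D, L}⁺: L→BF adds B, F; L→BFH adds H → {B, D, F, H, L}. Minimal: {L}⁺ = {B, F, H, L}; {D}⁺ = {D} — none reach the full schema.
Any other superkey contains one of these as a subset, so there are no further candidate keys.

BD, DH, DL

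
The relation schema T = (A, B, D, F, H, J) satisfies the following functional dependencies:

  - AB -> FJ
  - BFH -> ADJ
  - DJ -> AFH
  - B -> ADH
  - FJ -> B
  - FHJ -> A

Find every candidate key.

{B}⁺: B→ADH adds A, D, H; AB→FJ adds F, J → {A, B, D, F, H, J}.
{D, J}⁺: DJ→AFH adds A, F, H; FJ→B adds B → {A, B, D, F, H, J}. Minimal: {J}⁺ = {J}; {D}⁺ = {D} — none reach the full schema.
{F, J}⁺: FJ→B adds B; B→ADH adds A, D, H → {A, B, D, F, H, J}. Minimal: {J}⁺ = {J}; {F}⁺ = {F} — none reach the full schema.

(B); (D, J); (F, J)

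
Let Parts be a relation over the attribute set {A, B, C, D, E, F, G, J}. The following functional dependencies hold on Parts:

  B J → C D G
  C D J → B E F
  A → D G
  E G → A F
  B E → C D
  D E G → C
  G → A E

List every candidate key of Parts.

(A, J), (B, J), (G, J), (C, D, J)

{A, J}⁺: A→DG adds D, G; G→AE adds E; EG→AF adds F; DEG→C adds C; CDJ→BEF adds B → {A, B, C, D, E, F, G, J}.
{B, J}⁺: BJ→CDG adds C, D, G; CDJ→BEF adds E, F; EG→AF adds A → {A, B, C, D, E, F, G, J}.
{G, J}⁺: G→AE adds A, E; A→DG adds D; EG→AF adds F; DEG→C adds C; CDJ→BEF adds B → {A, B, C, D, E, F, G, J}.
{C, D, J}⁺: CDJ→BEF adds B, E, F; BJ→CDG adds G; EG→AF adds A → {A, B, C, D, E, F, G, J}.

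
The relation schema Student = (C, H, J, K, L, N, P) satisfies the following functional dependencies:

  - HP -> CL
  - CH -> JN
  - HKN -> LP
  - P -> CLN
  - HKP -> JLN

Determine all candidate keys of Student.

(C, H, K), (H, K, N), (H, K, P)

Attributes H, K never appear on any right-hand side, so every candidate key must contain {H, K}.
{H, K}⁺ = {H, K}, which is not all of the schema, so we must add further attributes.
{C, H, K}⁺: CH→JN adds J, N; HKN→LP adds L, P → {C, H, J, K, L, N, P}.
{H, K, N}⁺: HKN→LP adds L, P; P→CLN adds C; HKP→JLN adds J → {C, H, J, K, L, N, P}.
{H, K, P}⁺: HP→CL adds C, L; CH→JN adds J, N → {C, H, J, K, L, N, P}.
Any other superkey contains one of these as a subset, so there are no further candidate keys.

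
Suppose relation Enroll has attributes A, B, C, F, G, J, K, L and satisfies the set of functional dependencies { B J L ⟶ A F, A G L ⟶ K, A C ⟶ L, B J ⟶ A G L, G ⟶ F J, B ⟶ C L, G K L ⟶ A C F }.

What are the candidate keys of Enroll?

Attribute B never appears on the right-hand side of any dependency, so B must belong to every candidate key.
{B}⁺ = {B, C, L}, which is not all of the schema, so we must add further attributes.
{B, G}⁺: G→FJ adds F, J; B→CL adds C, L; BJL→AF adds A; AGL→K adds K → {A, B, C, F, G, J, K, L}. Minimal: {G}⁺ = {F, G, J}; {B}⁺ = {B, C, L} — none reach the full schema.
{B, J}⁺: BJ→AGL adds A, G, L; G→FJ adds F; B→CL adds C; AGL→K adds K → {A, B, C, F, G, J, K, L}. Minimal: {J}⁺ = {J}; {B}⁺ = {B, C, L} — none reach the full schema.

{B, G}; {B, J}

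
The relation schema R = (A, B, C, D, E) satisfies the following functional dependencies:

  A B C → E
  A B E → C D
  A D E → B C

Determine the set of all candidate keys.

Attribute A never appears on the right-hand side of any dependency, so A must belong to every candidate key.
{A}⁺ = {A}, which is not all of the schema, so we must add further attributes.
{A, B, C}⁺: ABC→E adds E; ABE→CD adds D → {A, B, C, D, E}.
{A, B, E}⁺: ABE→CD adds C, D → {A, B, C, D, E}.
{A, D, E}⁺: ADE→BC adds B, C → {A, B, C, D, E}.
Any other superkey contains one of these as a subset, so there are no further candidate keys.

{A, B, C}, {A, B, E}, {A, D, E}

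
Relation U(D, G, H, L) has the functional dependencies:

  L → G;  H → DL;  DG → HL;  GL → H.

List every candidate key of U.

H; L; DG

{H}⁺: H→DL adds D, L; L→G adds G → {D, G, H, L}.
{L}⁺: L→G adds G; GL→H adds H; H→DL adds D → {D, G, H, L}.
{D, G}⁺: DG→HL adds H, L → {D, G, H, L}. Minimal: {G}⁺ = {G}; {D}⁺ = {D} — none reach the full schema.
Any other superkey contains one of these as a subset, so there are no further candidate keys.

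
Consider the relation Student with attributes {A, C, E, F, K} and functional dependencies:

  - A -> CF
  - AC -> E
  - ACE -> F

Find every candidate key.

Attributes A, K never appear on any right-hand side, so every candidate key must contain {A, K}.
{A, K}⁺ = {A, C, E, F, K}, which is all of the schema, so {A, K} is the only candidate key.

{A, K}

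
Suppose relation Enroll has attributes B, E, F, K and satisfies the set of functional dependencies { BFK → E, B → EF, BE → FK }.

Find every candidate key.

Attribute B never appears on the right-hand side of any dependency, so B must belong to every candidate key.
{B}⁺ = {B, E, F, K}, which is all of the schema, so {B} is the only candidate key.

{B}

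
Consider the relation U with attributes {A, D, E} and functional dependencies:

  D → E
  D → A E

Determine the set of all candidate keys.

Attribute D never appears on the right-hand side of any dependency, so D must belong to every candidate key.
{D}⁺ = {A, D, E}, which is all of the schema, so {D} is the only candidate key.

{D}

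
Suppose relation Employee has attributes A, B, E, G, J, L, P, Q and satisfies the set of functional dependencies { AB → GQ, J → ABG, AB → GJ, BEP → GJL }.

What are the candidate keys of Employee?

{B, E, P}⁺: BEP→GJL adds G, J, L; J→ABG adds A; AB→GQ adds Q → {A, B, E, G, J, L, P, Q}. Minimal: {E, P}⁺ = {E, P}; {B, P}⁺ = {B, P}; {B, E}⁺ = {B, E} — none reach the full schema.
{E, J, P}⁺: J→ABG adds A, B, G; BEP→GJL adds L; AB→GQ adds Q → {A, B, E, G, J, L, P, Q}. Minimal: {J, P}⁺ = {A, B, G, J, P, Q}; {E, P}⁺ = {E, P}; {E, J}⁺ = {A, B, E, G, J, Q} — none reach the full schema.

BEP; EJP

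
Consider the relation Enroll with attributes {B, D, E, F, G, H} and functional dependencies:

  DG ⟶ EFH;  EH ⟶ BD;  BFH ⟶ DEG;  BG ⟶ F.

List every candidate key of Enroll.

{D, G}⁺: DG→EFH adds E, F, H; EH→BD adds B → {B, D, E, F, G, H}. Minimal: {G}⁺ = {G}; {D}⁺ = {D} — none reach the full schema.
{B, F, H}⁺: BFH→DEG adds D, E, G → {B, D, E, F, G, H}. Minimal: {F, H}⁺ = {F, H}; {B, H}⁺ = {B, H}; {B, F}⁺ = {B, F} — none reach the full schema.
{B, G, H}⁺: BG→F adds F; BFH→DEG adds D, E → {B, D, E, F, G, H}. Minimal: {G, H}⁺ = {G, H}; {B, H}⁺ = {B, H}; {B, G}⁺ = {B, F, G} — none reach the full schema.
{E, F, H}⁺: EH→BD adds B, D; BFH→DEG adds G → {B, D, E, F, G, H}. Minimal: {F, H}⁺ = {F, H}; {E, H}⁺ = {B, D, E, H}; {E, F}⁺ = {E, F} — none reach the full schema.
{E, G, H}⁺: EH→BD adds B, D; BG→F adds F → {B, D, E, F, G, H}. Minimal: {G, H}⁺ = {G, H}; {E, H}⁺ = {B, D, E, H}; {E, G}⁺ = {E, G} — none reach the full schema.

DG; BFH; BGH; EFH; EGH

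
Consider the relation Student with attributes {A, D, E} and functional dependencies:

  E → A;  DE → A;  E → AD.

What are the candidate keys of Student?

Attribute E never appears on the right-hand side of any dependency, so E must belong to every candidate key.
{E}⁺ = {A, D, E}, which is all of the schema, so {E} is the only candidate key.

{E}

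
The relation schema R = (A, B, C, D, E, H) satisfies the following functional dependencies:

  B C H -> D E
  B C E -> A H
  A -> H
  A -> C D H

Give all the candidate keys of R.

Attribute B never appears on the right-hand side of any dependency, so B must belong to every candidate key.
{B}⁺ = {B}, which is not all of the schema, so we must add further attributes.
{A, B}⁺: A→H adds H; A→CDH adds C, D; BCH→DE adds E → {A, B, C, D, E, H}. Minimal: {B}⁺ = {B}; {A}⁺ = {A, C, D, H} — none reach the full schema.
{B, C, E}⁺: BCE→AH adds A, H; A→CDH adds D → {A, B, C, D, E, H}. Minimal: {C, E}⁺ = {C, E}; {B, E}⁺ = {B, E}; {B, C}⁺ = {B, C} — none reach the full schema.
{B, C, H}⁺: BCH→DE adds D, E; BCE→AH adds A → {A, B, C, D, E, H}. Minimal: {C, H}⁺ = {C, H}; {B, H}⁺ = {B, H}; {B, C}⁺ = {B, C} — none reach the full schema.
Any other superkey contains one of these as a subset, so there are no further candidate keys.

{A, B}, {B, C, E}, {B, C, H}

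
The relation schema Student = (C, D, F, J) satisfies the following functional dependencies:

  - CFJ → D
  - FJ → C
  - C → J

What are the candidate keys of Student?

Attribute F never appears on the right-hand side of any dependency, so F must belong to every candidate key.
{F}⁺ = {F}, which is not all of the schema, so we must add further attributes.
{C, F}⁺: C→J adds J; CFJ→D adds D → {C, D, F, J}. Minimal: {F}⁺ = {F}; {C}⁺ = {C, J} — none reach the full schema.
{F, J}⁺: FJ→C adds C; CFJ→D adds D → {C, D, F, J}. Minimal: {J}⁺ = {J}; {F}⁺ = {F} — none reach the full schema.
Any other superkey contains one of these as a subset, so there are no further candidate keys.

CF, FJ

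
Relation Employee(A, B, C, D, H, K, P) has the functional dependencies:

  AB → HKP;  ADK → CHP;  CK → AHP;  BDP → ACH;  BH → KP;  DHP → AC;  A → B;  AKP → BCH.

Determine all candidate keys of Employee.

(A, D), (B, D, H), (B, D, P), (C, D, K), (D, H, P)

{A, D}⁺: A→B adds B; AB→HKP adds H, K, P; ADK→CHP adds C → {A, B, C, D, H, K, P}.
{B, D, H}⁺: BH→KP adds K, P; DHP→AC adds A, C → {A, B, C, D, H, K, P}.
{B, D, P}⁺: BDP→ACH adds A, C, H; BH→KP adds K → {A, B, C, D, H, K, P}.
{C, D, K}⁺: CK→AHP adds A, H, P; A→B adds B → {A, B, C, D, H, K, P}.
{D, H, P}⁺: DHP→AC adds A, C; A→B adds B; AB→HKP adds K → {A, B, C, D, H, K, P}.
Any other superkey contains one of these as a subset, so there are no further candidate keys.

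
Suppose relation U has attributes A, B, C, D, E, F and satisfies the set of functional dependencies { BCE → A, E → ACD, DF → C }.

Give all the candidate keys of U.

{B, E, F}⁺: E→ACD adds A, C, D → {A, B, C, D, E, F}.
No other minimal superkey exists.

{B, E, F}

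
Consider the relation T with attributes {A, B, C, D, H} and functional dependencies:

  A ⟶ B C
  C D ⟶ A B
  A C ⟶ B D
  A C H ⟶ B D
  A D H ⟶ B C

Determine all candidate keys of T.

{A, H}, {C, D, H}

Attribute H never appears on the right-hand side of any dependency, so H must belong to every candidate key.
{H}⁺ = {H}, which is not all of the schema, so we must add further attributes.
{A, H}⁺: A→BC adds B, C; AC→BD adds D → {A, B, C, D, H}. Minimal: {H}⁺ = {H}; {A}⁺ = {A, B, C, D} — none reach the full schema.
{C, D, H}⁺: CD→AB adds A, B → {A, B, C, D, H}. Minimal: {D, H}⁺ = {D, H}; {C, H}⁺ = {C, H}; {C, D}⁺ = {A, B, C, D} — none reach the full schema.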